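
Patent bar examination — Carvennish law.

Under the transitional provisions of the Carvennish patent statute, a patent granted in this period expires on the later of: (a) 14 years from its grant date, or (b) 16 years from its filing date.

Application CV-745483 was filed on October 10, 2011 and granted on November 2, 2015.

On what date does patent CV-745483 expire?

(a) grant + 14 years → 2 November 2029.
(b) filing + 16 years → 10 October 2027.
Later of the two: 2 November 2029.

November 2, 2029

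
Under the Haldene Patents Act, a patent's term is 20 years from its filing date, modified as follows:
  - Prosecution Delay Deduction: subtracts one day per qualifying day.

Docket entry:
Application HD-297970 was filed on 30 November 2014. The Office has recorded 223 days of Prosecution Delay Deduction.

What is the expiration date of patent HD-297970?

April 21, 2034

Base term: filing date + 20 years → 30 November 2034.
Prosecution Delay Deduction: −223 days → 21 April 2034.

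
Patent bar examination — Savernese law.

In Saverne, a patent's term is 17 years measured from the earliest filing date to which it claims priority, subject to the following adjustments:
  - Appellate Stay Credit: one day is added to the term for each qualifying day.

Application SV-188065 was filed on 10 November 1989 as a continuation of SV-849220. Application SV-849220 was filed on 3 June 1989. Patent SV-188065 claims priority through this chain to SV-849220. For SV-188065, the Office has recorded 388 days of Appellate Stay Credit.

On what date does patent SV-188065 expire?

2007-06-26

Earliest priority filing: 3 June 1989.
Base term: 3 June 1989 + 17 years → 3 June 2006.
Appellate Stay Credit: +388 days → 26 June 2007.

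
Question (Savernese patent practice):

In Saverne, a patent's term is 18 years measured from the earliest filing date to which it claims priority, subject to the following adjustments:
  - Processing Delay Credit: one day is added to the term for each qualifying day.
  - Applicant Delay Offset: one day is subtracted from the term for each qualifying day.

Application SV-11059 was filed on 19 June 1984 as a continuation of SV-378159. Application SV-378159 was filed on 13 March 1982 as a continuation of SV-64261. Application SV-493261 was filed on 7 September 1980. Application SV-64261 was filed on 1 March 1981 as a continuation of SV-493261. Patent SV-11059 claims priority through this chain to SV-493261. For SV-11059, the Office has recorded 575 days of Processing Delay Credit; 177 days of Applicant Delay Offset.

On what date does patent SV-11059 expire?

Earliest priority filing: 7 September 1980.
Base term: 7 September 1980 + 18 years → 7 September 1998.
Processing Delay Credit: +575 days → 4 April 2000.
Applicant Delay Offset: −177 days → 10 October 1999.

1999-10-10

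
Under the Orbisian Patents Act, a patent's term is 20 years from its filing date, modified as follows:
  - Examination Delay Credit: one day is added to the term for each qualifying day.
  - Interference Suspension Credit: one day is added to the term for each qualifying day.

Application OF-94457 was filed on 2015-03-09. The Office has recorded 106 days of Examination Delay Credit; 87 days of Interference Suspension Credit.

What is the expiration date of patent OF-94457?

2035-09-18

Base term: filing date + 20 years → 9 March 2035.
Examination Delay Credit: +106 days → 23 June 2035.
Interference Suspension Credit: +87 days → 18 September 2035.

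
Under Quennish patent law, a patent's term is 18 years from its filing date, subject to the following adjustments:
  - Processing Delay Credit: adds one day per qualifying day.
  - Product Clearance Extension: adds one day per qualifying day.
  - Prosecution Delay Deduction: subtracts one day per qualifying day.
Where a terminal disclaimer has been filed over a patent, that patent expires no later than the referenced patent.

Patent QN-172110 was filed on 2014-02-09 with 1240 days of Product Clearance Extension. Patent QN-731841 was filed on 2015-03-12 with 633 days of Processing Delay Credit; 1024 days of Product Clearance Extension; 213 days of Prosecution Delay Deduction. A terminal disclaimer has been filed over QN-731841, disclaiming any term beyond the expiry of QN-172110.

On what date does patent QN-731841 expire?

2035-07-03

Natural term of QN-731841:
  Base: filing + 18 years → 12 March 2033.
  Processing Delay Credit: +633 days → 5 December 2034.
  Product Clearance Extension: +1024 days → 24 September 2037.
  Prosecution Delay Deduction: −213 days → 23 February 2037.
Expiry of referenced patent QN-172110:
  Base: filing + 18 years → 9 February 2032.
  Product Clearance Extension: +1240 days → 3 July 2035.
Terminal disclaimer: QN-731841 expires on the earlier of 23 February 2037 and 3 July 2035.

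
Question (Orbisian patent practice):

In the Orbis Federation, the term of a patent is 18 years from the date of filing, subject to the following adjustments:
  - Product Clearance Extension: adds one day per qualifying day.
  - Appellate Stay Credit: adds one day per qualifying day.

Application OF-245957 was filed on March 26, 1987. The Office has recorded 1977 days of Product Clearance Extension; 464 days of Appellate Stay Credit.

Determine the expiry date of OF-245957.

December 1, 2011

Base term: filing date + 18 years → 26 March 2005.
Product Clearance Extension: +1977 days → 24 August 2010.
Appellate Stay Credit: +464 days → 1 December 2011.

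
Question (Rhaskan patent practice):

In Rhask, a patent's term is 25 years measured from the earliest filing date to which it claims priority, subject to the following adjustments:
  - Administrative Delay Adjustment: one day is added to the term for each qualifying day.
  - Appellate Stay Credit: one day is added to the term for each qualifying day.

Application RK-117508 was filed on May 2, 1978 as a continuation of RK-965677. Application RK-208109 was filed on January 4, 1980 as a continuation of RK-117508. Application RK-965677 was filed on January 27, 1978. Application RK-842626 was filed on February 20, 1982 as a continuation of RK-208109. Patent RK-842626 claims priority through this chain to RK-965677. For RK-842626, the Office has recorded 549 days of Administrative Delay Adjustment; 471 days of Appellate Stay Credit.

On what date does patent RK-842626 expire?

November 12, 2005

Earliest priority filing: 27 January 1978.
Base term: 27 January 1978 + 25 years → 27 January 2003.
Administrative Delay Adjustment: +549 days → 29 July 2004.
Appellate Stay Credit: +471 days → 12 November 2005.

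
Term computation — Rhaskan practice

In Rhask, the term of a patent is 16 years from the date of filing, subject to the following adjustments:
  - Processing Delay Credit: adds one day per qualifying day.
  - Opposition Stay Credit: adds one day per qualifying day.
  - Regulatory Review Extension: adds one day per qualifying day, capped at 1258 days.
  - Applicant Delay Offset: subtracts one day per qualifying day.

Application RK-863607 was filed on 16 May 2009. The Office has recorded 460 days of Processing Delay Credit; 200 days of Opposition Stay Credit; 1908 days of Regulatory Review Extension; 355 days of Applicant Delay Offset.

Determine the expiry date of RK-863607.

2029-08-26

Base term: filing date + 16 years → 16 May 2025.
Processing Delay Credit: +460 days → 19 August 2026.
Opposition Stay Credit: +200 days → 7 March 2027.
Regulatory Review Extension: 1908 days claimed exceeds the 1258-day cap, so +1258 days → 16 August 2030.
Applicant Delay Offset: −355 days → 26 August 2029.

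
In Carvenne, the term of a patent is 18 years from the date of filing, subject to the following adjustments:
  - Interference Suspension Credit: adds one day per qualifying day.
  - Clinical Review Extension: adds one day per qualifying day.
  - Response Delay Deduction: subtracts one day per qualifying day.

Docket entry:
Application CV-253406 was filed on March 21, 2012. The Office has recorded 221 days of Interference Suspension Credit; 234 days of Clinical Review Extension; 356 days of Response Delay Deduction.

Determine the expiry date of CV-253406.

Base term: filing date + 18 years → 21 March 2030.
Interference Suspension Credit: +221 days → 28 October 2030.
Clinical Review Extension: +234 days → 19 June 2031.
Response Delay Deduction: −356 days → 28 June 2030.

2030-06-28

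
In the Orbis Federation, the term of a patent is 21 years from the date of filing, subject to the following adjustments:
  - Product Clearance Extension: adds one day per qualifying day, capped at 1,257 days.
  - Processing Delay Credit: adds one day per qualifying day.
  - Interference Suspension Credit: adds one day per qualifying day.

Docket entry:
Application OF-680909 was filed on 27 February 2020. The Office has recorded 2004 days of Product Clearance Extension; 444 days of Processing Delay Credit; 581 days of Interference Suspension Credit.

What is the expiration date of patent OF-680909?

2047-05-29

Base term: filing date + 21 years → 27 February 2041.
Product Clearance Extension: 2004 days claimed exceeds the 1257-day cap, so +1257 days → 7 August 2044.
Processing Delay Credit: +444 days → 25 October 2045.
Interference Suspension Credit: +581 days → 29 May 2047.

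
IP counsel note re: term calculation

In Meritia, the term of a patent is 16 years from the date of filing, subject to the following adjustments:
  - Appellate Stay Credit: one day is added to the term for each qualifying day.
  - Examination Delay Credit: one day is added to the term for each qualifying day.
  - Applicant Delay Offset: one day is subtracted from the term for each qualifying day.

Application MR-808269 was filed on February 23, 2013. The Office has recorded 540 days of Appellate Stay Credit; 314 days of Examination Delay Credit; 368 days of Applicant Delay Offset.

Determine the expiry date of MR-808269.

Base term: filing date + 16 years → 23 February 2029.
Appellate Stay Credit: +540 days → 17 August 2030.
Examination Delay Credit: +314 days → 27 June 2031.
Applicant Delay Offset: −368 days → 24 June 2030.

2030-06-24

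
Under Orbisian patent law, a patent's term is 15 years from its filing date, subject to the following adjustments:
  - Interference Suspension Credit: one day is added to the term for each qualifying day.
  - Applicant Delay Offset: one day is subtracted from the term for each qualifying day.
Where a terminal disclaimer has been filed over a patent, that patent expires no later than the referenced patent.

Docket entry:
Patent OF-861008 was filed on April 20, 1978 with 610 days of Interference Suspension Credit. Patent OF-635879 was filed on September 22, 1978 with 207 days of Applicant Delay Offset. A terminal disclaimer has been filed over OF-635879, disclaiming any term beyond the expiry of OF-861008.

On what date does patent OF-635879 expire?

February 27, 1993

Natural term of OF-635879:
  Base: filing + 15 years → 22 September 1993.
  Applicant Delay Offset: −207 days → 27 February 1993.
Expiry of referenced patent OF-861008:
  Base: filing + 15 years → 20 April 1993.
  Interference Suspension Credit: +610 days → 21 December 1994.
Terminal disclaimer: OF-635879 expires on the earlier of 27 February 1993 and 21 December 1994.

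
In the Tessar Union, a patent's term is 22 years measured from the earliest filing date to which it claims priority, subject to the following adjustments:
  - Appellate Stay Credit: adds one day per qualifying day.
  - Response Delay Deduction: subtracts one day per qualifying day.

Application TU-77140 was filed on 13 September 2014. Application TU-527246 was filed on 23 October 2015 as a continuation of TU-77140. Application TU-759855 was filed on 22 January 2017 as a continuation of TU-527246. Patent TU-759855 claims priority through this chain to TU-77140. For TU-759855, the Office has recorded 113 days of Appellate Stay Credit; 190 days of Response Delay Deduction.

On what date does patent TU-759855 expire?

June 28, 2036

Earliest priority filing: 13 September 2014.
Base term: 13 September 2014 + 22 years → 13 September 2036.
Appellate Stay Credit: +113 days → 4 January 2037.
Response Delay Deduction: −190 days → 28 June 2036.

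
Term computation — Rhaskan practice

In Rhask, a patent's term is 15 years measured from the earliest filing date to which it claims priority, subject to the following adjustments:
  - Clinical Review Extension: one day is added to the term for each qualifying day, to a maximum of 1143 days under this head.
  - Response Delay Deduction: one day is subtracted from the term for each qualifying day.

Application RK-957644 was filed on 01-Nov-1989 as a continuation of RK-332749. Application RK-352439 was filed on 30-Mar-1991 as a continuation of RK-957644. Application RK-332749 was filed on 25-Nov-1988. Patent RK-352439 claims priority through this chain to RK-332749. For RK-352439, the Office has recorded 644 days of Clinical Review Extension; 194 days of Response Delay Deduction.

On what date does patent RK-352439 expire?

Earliest priority filing: 25 November 1988.
Base term: 25 November 1988 + 15 years → 25 November 2003.
Clinical Review Extension: 644 days (within the 1143-day cap) → +644 days → 30 August 2005.
Response Delay Deduction: −194 days → 17 February 2005.

2005-02-17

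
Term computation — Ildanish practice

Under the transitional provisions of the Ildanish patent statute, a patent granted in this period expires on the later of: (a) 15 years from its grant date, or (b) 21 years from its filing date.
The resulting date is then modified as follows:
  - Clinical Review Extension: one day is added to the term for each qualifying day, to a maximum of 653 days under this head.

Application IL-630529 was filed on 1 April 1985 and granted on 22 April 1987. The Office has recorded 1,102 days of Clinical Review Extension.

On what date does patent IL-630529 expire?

2008-01-14

(a) grant + 15 years → 22 April 2002.
(b) filing + 21 years → 1 April 2006.
Later of the two: 1 April 2006.
Clinical Review Extension: 1102 days claimed exceeds the 653-day cap, so +653 days → 14 January 2008.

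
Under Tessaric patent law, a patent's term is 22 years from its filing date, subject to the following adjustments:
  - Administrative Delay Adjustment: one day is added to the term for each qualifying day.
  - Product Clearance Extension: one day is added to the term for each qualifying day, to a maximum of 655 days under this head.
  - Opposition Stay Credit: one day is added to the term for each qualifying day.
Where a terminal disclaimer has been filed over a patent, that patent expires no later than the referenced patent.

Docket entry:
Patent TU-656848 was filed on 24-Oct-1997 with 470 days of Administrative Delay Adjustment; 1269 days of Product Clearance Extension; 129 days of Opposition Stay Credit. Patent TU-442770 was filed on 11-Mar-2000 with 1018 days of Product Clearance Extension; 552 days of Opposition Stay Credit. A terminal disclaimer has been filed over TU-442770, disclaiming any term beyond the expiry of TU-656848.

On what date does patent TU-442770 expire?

March 31, 2023

Natural term of TU-442770:
  Base: filing + 22 years → 11 March 2022.
  Product Clearance Extension: 1018 days claimed exceeds the 655-day cap, so +655 days → 26 December 2023.
  Opposition Stay Credit: +552 days → 30 June 2025.
Expiry of referenced patent TU-656848:
  Base: filing + 22 years → 24 October 2019.
  Administrative Delay Adjustment: +470 days → 5 February 2021.
  Product Clearance Extension: 1269 days claimed exceeds the 655-day cap, so +655 days → 22 November 2022.
  Opposition Stay Credit: +129 days → 31 March 2023.
Terminal disclaimer: TU-442770 expires on the earlier of 30 June 2025 and 31 March 2023.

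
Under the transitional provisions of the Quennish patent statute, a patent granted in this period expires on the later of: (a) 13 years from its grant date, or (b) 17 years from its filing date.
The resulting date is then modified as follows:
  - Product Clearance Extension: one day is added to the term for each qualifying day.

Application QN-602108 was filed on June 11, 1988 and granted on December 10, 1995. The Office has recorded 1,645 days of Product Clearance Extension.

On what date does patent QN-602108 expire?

(a) grant + 13 years → 10 December 2008.
(b) filing + 17 years → 11 June 2005.
Later of the two: 10 December 2008.
Product Clearance Extension: +1645 days → 12 June 2013.

June 12, 2013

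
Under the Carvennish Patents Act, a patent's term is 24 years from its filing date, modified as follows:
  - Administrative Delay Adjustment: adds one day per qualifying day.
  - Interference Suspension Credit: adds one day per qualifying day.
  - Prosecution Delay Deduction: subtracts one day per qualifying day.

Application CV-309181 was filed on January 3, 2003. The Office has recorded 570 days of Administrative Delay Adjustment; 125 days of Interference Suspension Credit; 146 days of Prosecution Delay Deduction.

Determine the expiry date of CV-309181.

July 5, 2028

Base term: filing date + 24 years → 3 January 2027.
Administrative Delay Adjustment: +570 days → 26 July 2028.
Interference Suspension Credit: +125 days → 28 November 2028.
Prosecution Delay Deduction: −146 days → 5 July 2028.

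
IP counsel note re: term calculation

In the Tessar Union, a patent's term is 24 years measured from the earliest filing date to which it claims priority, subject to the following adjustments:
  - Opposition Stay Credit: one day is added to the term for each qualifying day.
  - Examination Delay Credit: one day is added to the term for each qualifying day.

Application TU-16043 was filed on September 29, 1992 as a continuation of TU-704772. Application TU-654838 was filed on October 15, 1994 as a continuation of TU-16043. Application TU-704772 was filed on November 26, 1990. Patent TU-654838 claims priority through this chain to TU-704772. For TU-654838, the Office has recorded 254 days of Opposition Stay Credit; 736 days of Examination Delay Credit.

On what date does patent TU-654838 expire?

2017-08-12

Earliest priority filing: 26 November 1990.
Base term: 26 November 1990 + 24 years → 26 November 2014.
Opposition Stay Credit: +254 days → 7 August 2015.
Examination Delay Credit: +736 days → 12 August 2017.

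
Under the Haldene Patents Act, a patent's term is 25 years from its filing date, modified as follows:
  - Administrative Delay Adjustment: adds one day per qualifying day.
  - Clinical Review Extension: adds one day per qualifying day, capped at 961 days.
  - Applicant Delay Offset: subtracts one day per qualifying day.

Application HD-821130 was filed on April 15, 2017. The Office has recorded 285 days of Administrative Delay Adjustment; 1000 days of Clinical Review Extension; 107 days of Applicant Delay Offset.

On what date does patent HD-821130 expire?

2045-05-28

Base term: filing date + 25 years → 15 April 2042.
Administrative Delay Adjustment: +285 days → 25 January 2043.
Clinical Review Extension: 1000 days claimed exceeds the 961-day cap, so +961 days → 12 September 2045.
Applicant Delay Offset: −107 days → 28 May 2045.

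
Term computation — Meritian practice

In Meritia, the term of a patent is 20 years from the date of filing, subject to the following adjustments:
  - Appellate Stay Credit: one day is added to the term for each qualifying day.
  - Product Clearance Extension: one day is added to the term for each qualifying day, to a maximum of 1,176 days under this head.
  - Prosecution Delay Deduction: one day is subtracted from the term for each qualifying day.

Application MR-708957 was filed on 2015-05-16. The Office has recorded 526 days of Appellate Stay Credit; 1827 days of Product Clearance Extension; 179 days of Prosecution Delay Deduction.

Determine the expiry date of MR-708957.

2039-07-17

Base term: filing date + 20 years → 16 May 2035.
Appellate Stay Credit: +526 days → 23 October 2036.
Product Clearance Extension: 1827 days claimed exceeds the 1176-day cap, so +1176 days → 12 January 2040.
Prosecution Delay Deduction: −179 days → 17 July 2039.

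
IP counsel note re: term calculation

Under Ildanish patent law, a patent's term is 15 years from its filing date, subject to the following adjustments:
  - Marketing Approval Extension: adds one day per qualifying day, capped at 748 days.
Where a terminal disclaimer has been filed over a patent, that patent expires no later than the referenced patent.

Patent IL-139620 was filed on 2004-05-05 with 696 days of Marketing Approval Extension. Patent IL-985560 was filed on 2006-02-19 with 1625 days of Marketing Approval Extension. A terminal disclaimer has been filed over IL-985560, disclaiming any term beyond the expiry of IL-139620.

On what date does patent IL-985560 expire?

2021-03-31

Natural term of IL-985560:
  Base: filing + 15 years → 19 February 2021.
  Marketing Approval Extension: 1625 days claimed exceeds the 748-day cap, so +748 days → 9 March 2023.
Expiry of referenced patent IL-139620:
  Base: filing + 15 years → 5 May 2019.
  Marketing Approval Extension: 696 days (within the 748-day cap) → +696 days → 31 March 2021.
Terminal disclaimer: IL-985560 expires on the earlier of 9 March 2023 and 31 March 2021.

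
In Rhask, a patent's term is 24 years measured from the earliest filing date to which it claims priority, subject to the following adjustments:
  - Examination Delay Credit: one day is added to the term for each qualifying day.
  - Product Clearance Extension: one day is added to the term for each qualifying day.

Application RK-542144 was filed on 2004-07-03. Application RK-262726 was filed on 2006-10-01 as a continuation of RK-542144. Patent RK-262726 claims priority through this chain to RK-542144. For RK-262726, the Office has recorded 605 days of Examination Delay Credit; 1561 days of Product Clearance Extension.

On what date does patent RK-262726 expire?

June 8, 2034

Earliest priority filing: 3 July 2004.
Base term: 3 July 2004 + 24 years → 3 July 2028.
Examination Delay Credit: +605 days → 28 February 2030.
Product Clearance Extension: +1561 days → 8 June 2034.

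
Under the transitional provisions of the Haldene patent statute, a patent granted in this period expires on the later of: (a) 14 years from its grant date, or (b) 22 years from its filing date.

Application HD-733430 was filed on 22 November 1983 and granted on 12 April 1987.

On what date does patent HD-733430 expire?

(a) grant + 14 years → 12 April 2001.
(b) filing + 22 years → 22 November 2005.
Later of the two: 22 November 2005.

November 22, 2005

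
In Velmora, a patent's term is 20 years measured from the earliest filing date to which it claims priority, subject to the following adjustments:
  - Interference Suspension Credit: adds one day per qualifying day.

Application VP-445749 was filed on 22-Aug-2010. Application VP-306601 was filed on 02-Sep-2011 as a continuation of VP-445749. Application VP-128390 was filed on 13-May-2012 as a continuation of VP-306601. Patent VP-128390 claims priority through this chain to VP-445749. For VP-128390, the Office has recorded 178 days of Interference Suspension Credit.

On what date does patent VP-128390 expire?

2031-02-16

Earliest priority filing: 22 August 2010.
Base term: 22 August 2010 + 20 years → 22 August 2030.
Interference Suspension Credit: +178 days → 16 February 2031.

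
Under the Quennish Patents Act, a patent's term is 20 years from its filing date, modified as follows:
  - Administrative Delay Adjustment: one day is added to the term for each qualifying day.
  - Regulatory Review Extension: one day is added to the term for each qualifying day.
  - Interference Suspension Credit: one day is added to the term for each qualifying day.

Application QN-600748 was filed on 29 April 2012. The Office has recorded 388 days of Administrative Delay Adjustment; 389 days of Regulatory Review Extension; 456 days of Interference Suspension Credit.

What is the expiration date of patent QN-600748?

2035-09-14

Base term: filing date + 20 years → 29 April 2032.
Administrative Delay Adjustment: +388 days → 22 May 2033.
Regulatory Review Extension: +389 days → 15 June 2034.
Interference Suspension Credit: +456 days → 14 September 2035.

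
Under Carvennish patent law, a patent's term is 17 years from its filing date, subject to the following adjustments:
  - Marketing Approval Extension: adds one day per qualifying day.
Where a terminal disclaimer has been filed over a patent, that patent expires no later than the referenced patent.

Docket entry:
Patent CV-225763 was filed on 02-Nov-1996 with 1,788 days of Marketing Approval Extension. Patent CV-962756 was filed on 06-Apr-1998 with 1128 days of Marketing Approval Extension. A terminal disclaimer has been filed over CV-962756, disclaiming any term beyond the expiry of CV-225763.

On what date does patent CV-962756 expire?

2018-05-08

Natural term of CV-962756:
  Base: filing + 17 years → 6 April 2015.
  Marketing Approval Extension: +1128 days → 8 May 2018.
Expiry of referenced patent CV-225763:
  Base: filing + 17 years → 2 November 2013.
  Marketing Approval Extension: +1788 days → 25 September 2018.
Terminal disclaimer: CV-962756 expires on the earlier of 8 May 2018 and 25 September 2018.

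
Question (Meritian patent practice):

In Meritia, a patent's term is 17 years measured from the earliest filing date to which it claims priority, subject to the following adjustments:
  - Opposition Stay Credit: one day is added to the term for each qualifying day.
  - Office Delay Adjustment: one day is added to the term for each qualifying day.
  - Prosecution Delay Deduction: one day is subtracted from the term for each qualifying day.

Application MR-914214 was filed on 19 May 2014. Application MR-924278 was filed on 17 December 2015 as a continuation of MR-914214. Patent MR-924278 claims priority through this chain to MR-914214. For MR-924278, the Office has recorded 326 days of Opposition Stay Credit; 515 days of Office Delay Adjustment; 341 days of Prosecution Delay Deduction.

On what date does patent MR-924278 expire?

Earliest priority filing: 19 May 2014.
Base term: 19 May 2014 + 17 years → 19 May 2031.
Opposition Stay Credit: +326 days → 9 April 2032.
Office Delay Adjustment: +515 days → 6 September 2033.
Prosecution Delay Deduction: −341 days → 30 September 2032.

2032-09-30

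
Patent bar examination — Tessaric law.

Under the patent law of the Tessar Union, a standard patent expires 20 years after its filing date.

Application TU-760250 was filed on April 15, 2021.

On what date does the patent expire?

Filing date + 20 years → 15 April 2041.

April 15, 2041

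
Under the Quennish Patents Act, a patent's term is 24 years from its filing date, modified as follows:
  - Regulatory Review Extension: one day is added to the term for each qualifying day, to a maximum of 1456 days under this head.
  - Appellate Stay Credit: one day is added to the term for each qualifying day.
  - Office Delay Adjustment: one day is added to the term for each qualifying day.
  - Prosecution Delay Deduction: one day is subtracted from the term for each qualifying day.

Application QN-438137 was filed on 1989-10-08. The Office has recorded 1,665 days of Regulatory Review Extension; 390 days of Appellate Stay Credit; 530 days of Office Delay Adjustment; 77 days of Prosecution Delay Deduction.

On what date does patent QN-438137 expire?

Base term: filing date + 24 years → 8 October 2013.
Regulatory Review Extension: 1665 days claimed exceeds the 1456-day cap, so +1456 days → 3 October 2017.
Appellate Stay Credit: +390 days → 28 October 2018.
Office Delay Adjustment: +530 days → 10 April 2020.
Prosecution Delay Deduction: −77 days → 24 January 2020.

2020-01-24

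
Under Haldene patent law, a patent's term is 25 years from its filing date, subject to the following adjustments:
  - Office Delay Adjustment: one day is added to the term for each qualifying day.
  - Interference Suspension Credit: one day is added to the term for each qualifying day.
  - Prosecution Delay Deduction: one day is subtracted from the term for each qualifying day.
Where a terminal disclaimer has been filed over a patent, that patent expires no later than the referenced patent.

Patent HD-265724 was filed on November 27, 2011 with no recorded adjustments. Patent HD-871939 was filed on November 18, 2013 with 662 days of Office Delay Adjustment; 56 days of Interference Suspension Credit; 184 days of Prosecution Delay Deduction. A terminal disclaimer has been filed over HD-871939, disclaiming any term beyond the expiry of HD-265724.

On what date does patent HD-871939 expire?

2036-11-27

Natural term of HD-871939:
  Base: filing + 25 years → 18 November 2038.
  Office Delay Adjustment: +662 days → 10 September 2040.
  Interference Suspension Credit: +56 days → 5 November 2040.
  Prosecution Delay Deduction: −184 days → 5 May 2040.
Expiry of referenced patent HD-265724:
  Base: filing + 25 years → 27 November 2036.
Terminal disclaimer: HD-871939 expires on the earlier of 5 May 2040 and 27 November 2036.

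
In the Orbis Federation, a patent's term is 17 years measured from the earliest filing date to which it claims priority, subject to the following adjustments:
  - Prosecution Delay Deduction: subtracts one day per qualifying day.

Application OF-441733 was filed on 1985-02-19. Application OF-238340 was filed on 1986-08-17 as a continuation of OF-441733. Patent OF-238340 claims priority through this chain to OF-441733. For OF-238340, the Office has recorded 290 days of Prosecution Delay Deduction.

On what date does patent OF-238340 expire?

Earliest priority filing: 19 February 1985.
Base term: 19 February 1985 + 17 years → 19 February 2002.
Prosecution Delay Deduction: −290 days → 5 May 2001.

May 5, 2001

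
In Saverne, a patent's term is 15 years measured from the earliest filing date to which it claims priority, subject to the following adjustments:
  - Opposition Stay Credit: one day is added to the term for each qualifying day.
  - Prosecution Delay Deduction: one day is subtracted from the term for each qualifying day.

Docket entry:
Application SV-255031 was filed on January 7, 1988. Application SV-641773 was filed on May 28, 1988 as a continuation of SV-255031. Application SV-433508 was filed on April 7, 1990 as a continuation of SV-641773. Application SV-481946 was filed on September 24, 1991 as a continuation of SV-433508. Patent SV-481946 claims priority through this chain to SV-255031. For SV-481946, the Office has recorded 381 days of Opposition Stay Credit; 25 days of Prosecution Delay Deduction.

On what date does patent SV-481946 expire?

Earliest priority filing: 7 January 1988.
Base term: 7 January 1988 + 15 years → 7 January 2003.
Opposition Stay Credit: +381 days → 23 January 2004.
Prosecution Delay Deduction: −25 days → 29 December 2003.

December 29, 2003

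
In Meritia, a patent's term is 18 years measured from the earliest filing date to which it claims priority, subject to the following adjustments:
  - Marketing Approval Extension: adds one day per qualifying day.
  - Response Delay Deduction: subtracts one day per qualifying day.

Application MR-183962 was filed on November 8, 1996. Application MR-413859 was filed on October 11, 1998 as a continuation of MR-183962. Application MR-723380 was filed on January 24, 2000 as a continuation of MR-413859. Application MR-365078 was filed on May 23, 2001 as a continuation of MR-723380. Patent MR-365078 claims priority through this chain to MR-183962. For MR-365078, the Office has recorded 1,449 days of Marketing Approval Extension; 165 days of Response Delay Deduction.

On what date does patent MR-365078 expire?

2018-05-15

Earliest priority filing: 8 November 1996.
Base term: 8 November 1996 + 18 years → 8 November 2014.
Marketing Approval Extension: +1449 days → 27 October 2018.
Response Delay Deduction: −165 days → 15 May 2018.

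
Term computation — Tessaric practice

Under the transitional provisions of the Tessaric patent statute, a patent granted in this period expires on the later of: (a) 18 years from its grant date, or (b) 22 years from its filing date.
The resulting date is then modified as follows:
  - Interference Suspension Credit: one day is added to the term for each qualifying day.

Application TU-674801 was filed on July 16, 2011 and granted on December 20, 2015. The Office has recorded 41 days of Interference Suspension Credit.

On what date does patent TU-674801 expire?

(a) grant + 18 years → 20 December 2033.
(b) filing + 22 years → 16 July 2033.
Later of the two: 20 December 2033.
Interference Suspension Credit: +41 days → 30 January 2034.

January 30, 2034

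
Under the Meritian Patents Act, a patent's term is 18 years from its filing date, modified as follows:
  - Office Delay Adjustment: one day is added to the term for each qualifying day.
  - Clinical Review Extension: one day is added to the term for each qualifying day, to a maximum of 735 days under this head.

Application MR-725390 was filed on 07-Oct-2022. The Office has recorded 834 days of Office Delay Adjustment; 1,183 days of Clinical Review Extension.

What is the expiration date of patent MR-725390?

2045-01-23

Base term: filing date + 18 years → 7 October 2040.
Office Delay Adjustment: +834 days → 19 January 2043.
Clinical Review Extension: 1183 days claimed exceeds the 735-day cap, so +735 days → 23 January 2045.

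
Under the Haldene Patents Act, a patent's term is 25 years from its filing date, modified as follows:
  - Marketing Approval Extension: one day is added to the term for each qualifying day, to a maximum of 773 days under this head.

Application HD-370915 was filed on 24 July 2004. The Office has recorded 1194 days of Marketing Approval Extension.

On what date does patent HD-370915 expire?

Base term: filing date + 25 years → 24 July 2029.
Marketing Approval Extension: 1194 days claimed exceeds the 773-day cap, so +773 days → 5 September 2031.

September 5, 2031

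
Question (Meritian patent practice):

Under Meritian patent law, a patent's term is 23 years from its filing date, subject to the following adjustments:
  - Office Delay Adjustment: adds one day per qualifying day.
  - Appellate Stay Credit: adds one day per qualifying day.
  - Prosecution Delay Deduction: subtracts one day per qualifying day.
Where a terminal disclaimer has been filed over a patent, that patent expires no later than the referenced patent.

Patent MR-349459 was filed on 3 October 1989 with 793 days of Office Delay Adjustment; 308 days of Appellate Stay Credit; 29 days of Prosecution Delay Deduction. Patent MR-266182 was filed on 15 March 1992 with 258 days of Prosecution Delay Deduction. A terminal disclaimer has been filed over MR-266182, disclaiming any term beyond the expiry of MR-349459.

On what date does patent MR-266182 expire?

Natural term of MR-266182:
  Base: filing + 23 years → 15 March 2015.
  Prosecution Delay Deduction: −258 days → 30 June 2014.
Expiry of referenced patent MR-349459:
  Base: filing + 23 years → 3 October 2012.
  Office Delay Adjustment: +793 days → 5 December 2014.
  Appellate Stay Credit: +308 days → 9 October 2015.
  Prosecution Delay Deduction: −29 days → 10 September 2015.
Terminal disclaimer: MR-266182 expires on the earlier of 30 June 2014 and 10 September 2015.

2014-06-30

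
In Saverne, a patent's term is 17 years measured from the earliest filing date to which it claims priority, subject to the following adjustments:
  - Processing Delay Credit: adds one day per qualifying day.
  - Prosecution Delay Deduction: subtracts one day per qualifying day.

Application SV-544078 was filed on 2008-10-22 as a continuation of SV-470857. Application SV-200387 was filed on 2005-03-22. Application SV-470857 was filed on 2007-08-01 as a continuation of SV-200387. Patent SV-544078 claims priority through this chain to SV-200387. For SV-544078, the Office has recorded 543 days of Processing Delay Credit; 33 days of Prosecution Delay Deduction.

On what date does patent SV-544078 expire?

Earliest priority filing: 22 March 2005.
Base term: 22 March 2005 + 17 years → 22 March 2022.
Processing Delay Credit: +543 days → 16 September 2023.
Prosecution Delay Deduction: −33 days → 14 August 2023.

2023-08-14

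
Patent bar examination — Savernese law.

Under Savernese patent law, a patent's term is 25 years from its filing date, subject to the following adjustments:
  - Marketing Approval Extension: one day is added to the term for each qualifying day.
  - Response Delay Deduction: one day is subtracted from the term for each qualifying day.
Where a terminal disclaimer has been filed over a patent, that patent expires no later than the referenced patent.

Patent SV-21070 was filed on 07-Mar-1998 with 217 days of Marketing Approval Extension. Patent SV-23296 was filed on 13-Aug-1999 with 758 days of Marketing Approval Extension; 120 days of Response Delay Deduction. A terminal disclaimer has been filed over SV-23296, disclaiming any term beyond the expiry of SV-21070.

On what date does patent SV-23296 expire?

Natural term of SV-23296:
  Base: filing + 25 years → 13 August 2024.
  Marketing Approval Extension: +758 days → 10 September 2026.
  Response Delay Deduction: −120 days → 13 May 2026.
Expiry of referenced patent SV-21070:
  Base: filing + 25 years → 7 March 2023.
  Marketing Approval Extension: +217 days → 10 October 2023.
Terminal disclaimer: SV-23296 expires on the earlier of 13 May 2026 and 10 October 2023.

October 10, 2023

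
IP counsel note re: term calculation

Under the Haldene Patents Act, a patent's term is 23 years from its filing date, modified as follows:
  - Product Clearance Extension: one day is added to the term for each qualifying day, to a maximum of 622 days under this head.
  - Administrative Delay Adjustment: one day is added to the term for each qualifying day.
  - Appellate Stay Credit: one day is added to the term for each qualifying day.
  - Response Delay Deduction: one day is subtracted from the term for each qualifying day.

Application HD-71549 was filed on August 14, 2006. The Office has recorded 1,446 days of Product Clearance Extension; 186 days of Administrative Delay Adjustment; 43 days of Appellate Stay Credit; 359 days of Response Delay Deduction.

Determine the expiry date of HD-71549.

December 19, 2030

Base term: filing date + 23 years → 14 August 2029.
Product Clearance Extension: 1446 days claimed exceeds the 622-day cap, so +622 days → 28 April 2031.
Administrative Delay Adjustment: +186 days → 31 October 2031.
Appellate Stay Credit: +43 days → 13 December 2031.
Response Delay Deduction: −359 days → 19 December 2030.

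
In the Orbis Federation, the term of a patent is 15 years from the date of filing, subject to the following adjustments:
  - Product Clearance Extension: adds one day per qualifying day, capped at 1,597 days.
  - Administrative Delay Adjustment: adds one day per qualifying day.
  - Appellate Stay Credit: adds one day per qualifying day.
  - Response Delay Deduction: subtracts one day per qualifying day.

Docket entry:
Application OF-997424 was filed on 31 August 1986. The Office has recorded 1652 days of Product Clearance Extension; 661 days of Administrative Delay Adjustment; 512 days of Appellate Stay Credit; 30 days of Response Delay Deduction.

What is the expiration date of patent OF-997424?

Base term: filing date + 15 years → 31 August 2001.
Product Clearance Extension: 1652 days claimed exceeds the 1597-day cap, so +1597 days → 14 January 2006.
Administrative Delay Adjustment: +661 days → 6 November 2007.
Appellate Stay Credit: +512 days → 1 April 2009.
Response Delay Deduction: −30 days → 2 March 2009.

2009-03-02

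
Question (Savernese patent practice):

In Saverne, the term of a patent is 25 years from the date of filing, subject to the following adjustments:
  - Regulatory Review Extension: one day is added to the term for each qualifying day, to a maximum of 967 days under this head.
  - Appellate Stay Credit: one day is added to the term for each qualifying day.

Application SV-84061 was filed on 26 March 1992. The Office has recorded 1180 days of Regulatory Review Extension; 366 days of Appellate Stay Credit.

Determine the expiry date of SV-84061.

November 18, 2020

Base term: filing date + 25 years → 26 March 2017.
Regulatory Review Extension: 1180 days claimed exceeds the 967-day cap, so +967 days → 18 November 2019.
Appellate Stay Credit: +366 days → 18 November 2020.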